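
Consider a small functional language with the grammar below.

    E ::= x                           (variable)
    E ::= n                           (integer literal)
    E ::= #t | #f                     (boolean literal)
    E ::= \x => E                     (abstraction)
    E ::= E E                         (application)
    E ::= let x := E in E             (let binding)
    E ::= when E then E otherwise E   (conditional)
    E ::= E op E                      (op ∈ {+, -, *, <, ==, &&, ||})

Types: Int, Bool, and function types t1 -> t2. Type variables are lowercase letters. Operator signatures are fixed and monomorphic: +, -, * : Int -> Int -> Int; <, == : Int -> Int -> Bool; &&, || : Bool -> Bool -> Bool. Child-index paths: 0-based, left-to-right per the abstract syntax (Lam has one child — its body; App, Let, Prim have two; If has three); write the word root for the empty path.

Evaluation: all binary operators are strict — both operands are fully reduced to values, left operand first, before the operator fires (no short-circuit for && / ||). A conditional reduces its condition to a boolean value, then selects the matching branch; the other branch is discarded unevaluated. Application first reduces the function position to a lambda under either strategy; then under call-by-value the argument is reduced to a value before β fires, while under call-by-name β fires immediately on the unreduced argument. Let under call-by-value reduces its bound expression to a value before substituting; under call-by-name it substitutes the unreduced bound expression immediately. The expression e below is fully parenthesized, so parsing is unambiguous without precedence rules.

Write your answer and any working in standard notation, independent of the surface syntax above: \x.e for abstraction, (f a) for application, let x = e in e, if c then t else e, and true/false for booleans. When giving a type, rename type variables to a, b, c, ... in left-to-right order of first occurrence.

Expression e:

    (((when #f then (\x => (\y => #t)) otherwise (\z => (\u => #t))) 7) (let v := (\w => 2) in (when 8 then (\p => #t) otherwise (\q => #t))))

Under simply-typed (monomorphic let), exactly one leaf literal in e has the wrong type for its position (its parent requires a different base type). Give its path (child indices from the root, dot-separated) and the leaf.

Working:
  unify Bool ~ Bool
\y._ : b -> Bool
\x._ : a -> b -> Bool
\u._ : d -> Bool
\z._ : c -> d -> Bool
  unify a -> b -> Bool ~ c -> d -> Bool
  unify a ~ c
  unify b -> Bool ~ d -> Bool
  unify b ~ d
  unify Bool ~ Bool
  unify c -> d -> Bool ~ Int -> e
  unify c ~ Int
  unify d -> Bool ~ e
_ _ : d -> Bool
\w._ : f -> Int
let v : f -> Int
  unify Int ~ Bool
  FAIL: mismatch Int ~ Bool

Answer: 1.1.0 : 8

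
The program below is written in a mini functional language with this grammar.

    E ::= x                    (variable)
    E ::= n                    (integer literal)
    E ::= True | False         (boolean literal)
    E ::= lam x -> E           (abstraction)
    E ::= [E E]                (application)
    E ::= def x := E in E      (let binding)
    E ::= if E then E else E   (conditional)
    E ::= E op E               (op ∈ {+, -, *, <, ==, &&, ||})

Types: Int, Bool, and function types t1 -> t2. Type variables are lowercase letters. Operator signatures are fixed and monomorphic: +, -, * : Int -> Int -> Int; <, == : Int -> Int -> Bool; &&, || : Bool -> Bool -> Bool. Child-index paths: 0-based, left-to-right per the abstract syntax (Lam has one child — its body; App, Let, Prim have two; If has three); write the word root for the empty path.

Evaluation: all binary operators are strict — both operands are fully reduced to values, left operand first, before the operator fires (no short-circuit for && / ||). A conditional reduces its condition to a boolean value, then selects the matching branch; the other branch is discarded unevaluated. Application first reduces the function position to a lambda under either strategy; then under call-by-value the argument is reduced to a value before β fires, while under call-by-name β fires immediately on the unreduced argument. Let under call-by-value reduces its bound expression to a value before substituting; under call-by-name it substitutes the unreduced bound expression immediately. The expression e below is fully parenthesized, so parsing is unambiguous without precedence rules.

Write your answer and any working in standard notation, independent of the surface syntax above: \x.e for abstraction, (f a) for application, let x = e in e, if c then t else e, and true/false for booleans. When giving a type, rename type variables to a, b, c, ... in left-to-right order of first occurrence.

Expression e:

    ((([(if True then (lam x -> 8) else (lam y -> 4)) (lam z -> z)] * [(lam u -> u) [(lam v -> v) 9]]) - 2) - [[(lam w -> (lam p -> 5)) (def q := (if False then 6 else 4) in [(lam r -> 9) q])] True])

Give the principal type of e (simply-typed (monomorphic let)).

Working:
  unify Bool ~ Bool
\x._ : a -> Int
\y._ : b -> Int
  unify a -> Int ~ b -> Int
  unify a ~ b
  unify Int ~ Int
z : c
\z._ : c -> c
  unify b -> Int ~ (c -> c) -> d
  unify b ~ c -> c
  unify Int ~ d
_ _ : Int
  unify Int ~ Int
u : e
\u._ : e -> e
v : f
\v._ : f -> f
  unify f -> f ~ Int -> g
  unify f ~ Int
  unify Int ~ g
_ _ : Int
  unify e -> e ~ Int -> h
  unify e ~ Int
  unify Int ~ h
_ _ : Int
  unify Int ~ Int
  unify Int ~ Int
  unify Int ~ Int
  unify Int ~ Int
\p._ : j -> Int
\w._ : i -> j -> Int
  unify Bool ~ Bool
  unify Int ~ Int
let q : Int
\r._ : k -> Int
q : Int
  unify k -> Int ~ Int -> l
  unify k ~ Int
  unify Int ~ l
_ _ : Int
  unify i -> j -> Int ~ Int -> m
  unify i ~ Int
  unify j -> Int ~ m
_ _ : j -> Int
  unify j -> Int ~ Bool -> n
  unify j ~ Bool
  unify Int ~ n
_ _ : Int
  unify Int ~ Int

Answer: Int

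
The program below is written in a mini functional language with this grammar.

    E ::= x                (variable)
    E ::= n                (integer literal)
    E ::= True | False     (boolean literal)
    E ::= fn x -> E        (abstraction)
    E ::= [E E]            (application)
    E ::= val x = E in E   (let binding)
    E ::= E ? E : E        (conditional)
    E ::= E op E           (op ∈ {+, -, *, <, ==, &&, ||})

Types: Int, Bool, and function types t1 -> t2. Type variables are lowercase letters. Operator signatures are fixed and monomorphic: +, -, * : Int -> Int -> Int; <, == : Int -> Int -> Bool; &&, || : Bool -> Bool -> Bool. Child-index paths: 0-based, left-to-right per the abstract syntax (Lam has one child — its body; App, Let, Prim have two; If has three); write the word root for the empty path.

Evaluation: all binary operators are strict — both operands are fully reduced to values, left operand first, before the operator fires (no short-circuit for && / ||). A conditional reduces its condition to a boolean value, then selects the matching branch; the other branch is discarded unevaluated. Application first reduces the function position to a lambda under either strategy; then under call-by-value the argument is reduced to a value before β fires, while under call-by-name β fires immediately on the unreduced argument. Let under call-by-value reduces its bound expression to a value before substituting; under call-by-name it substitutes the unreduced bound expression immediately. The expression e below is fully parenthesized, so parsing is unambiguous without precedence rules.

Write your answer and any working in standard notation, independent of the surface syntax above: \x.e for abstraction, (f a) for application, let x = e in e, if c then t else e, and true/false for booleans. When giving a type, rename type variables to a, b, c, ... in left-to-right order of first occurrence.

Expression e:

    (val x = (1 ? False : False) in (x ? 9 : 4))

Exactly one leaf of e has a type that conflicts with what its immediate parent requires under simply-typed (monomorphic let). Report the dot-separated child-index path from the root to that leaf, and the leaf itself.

Working:
  unify Int ~ Bool
  FAIL: mismatch Int ~ Bool

Answer: 0.0 : 1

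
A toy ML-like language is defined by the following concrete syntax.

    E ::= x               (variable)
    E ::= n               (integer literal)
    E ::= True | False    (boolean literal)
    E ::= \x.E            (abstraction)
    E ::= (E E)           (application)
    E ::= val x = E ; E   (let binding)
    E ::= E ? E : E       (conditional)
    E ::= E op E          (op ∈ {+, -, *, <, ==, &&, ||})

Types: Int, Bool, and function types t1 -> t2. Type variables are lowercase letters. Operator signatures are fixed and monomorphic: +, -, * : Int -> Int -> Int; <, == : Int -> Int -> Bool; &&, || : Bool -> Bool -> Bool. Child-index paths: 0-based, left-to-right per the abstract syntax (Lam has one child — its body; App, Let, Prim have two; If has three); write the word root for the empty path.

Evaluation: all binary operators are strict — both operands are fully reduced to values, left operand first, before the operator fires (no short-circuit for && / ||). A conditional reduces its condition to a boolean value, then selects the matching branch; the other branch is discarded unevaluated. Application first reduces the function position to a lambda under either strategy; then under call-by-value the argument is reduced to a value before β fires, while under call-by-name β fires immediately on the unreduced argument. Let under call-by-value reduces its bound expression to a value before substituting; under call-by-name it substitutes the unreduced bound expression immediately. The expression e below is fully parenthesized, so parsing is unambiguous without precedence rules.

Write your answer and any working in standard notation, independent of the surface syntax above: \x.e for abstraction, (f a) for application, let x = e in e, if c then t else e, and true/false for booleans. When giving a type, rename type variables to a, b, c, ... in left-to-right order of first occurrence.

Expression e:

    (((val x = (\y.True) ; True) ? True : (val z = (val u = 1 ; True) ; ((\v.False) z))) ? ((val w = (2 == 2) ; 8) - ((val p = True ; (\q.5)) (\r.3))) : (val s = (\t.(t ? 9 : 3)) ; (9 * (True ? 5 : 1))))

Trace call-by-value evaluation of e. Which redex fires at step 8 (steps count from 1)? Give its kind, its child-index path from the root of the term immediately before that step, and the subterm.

Answer: delta at root : (8 - 5)

Trace:
step 0: (if (if (let x = (\y.true) in true) then true else (let z = (let u = 1 in true) in ((\v.false) z))) then ((let w = (2 == 2) in 8) - ((let p = true in (\q.5)) (\r.3))) else (let s = (\t.(if t then 9 else 3)) in (9 * (if true then 5 else 1))))
step 1: [let@0.0] (if (if true then true else (let z = (let u = 1 in true) in ((\v.false) z))) then ((let w = (2 == 2) in 8) - ((let p = true in (\q.5)) (\r.3))) else (let s = (\t.(if t then 9 else 3)) in (9 * (if true then 5 else 1))))
step 2: [if@0] (if true then ((let w = (2 == 2) in 8) - ((let p = true in (\q.5)) (\r.3))) else (let s = (\t.(if t then 9 else 3)) in (9 * (if true then 5 else 1))))
step 3: [if@root] ((let w = (2 == 2) in 8) - ((let p = true in (\q.5)) (\r.3)))
step 4: [delta@0.0] ((let w = true in 8) - ((let p = true in (\q.5)) (\r.3)))
step 5: [let@0] (8 - ((let p = true in (\q.5)) (\r.3)))
step 6: [let@1.0] (8 - ((\q.5) (\r.3)))
step 7: [beta@1] (8 - 5)
step 8: [delta@root] 3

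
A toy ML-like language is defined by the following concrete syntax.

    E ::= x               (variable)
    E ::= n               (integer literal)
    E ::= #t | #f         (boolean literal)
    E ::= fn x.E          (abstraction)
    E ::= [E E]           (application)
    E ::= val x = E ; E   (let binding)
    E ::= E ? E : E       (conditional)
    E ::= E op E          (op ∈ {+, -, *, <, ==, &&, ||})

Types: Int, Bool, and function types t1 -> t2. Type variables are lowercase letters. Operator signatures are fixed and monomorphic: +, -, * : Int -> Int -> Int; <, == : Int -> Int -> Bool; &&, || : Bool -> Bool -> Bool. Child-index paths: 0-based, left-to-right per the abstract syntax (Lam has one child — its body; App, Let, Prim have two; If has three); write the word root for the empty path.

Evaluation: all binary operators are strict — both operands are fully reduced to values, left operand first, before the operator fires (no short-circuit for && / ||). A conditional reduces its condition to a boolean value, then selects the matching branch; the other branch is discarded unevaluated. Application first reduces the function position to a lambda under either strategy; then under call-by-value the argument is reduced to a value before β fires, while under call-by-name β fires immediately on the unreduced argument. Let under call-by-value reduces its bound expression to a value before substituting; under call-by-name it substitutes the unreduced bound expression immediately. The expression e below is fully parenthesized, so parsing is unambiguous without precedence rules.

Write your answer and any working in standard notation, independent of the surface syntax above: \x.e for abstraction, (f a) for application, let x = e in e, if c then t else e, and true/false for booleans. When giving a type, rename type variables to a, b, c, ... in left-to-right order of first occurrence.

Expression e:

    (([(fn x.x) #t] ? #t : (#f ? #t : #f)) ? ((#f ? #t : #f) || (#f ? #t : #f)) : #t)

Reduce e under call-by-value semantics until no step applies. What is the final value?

Trace:
step 0: (if (if ((\x.x) true) then true else (if false then true else false)) then ((if false then true else false) || (if false then true else false)) else true)
step 1: [beta@0.0] (if (if true then true else (if false then true else false)) then ((if false then true else false) || (if false then true else false)) else true)
step 2: [if@0] (if true then ((if false then true else false) || (if false then true else false)) else true)
step 3: [if@root] ((if false then true else false) || (if false then true else false))
step 4: [if@0] (false || (if false then true else false))
step 5: [if@1] (false || false)
step 6: [delta@root] false

Answer: false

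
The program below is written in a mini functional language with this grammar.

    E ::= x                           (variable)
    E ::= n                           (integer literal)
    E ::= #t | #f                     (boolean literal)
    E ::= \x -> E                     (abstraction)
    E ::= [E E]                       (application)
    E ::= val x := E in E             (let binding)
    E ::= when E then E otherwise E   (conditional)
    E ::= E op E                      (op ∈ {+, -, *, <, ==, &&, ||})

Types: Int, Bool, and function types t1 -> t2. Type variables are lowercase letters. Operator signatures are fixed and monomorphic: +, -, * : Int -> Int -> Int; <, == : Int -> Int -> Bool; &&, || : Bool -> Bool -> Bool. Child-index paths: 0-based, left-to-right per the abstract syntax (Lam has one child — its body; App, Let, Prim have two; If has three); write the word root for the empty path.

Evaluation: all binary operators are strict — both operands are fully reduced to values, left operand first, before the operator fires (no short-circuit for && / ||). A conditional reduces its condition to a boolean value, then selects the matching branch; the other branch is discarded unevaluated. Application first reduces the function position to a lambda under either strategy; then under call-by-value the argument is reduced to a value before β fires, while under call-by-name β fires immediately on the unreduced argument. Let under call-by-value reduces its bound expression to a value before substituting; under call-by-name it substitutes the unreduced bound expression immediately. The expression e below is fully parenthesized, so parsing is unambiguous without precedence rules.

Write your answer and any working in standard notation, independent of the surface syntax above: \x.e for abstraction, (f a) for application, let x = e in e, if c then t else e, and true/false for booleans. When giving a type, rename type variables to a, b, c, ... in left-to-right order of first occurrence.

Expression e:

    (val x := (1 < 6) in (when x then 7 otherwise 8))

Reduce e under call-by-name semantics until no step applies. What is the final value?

Answer: 7

Working:
step 0: (let x = (1 < 6) in (if x then 7 else 8))
step 1: [let@root] (if (1 < 6) then 7 else 8)
step 2: [delta@0] (if true then 7 else 8)
step 3: [if@root] 7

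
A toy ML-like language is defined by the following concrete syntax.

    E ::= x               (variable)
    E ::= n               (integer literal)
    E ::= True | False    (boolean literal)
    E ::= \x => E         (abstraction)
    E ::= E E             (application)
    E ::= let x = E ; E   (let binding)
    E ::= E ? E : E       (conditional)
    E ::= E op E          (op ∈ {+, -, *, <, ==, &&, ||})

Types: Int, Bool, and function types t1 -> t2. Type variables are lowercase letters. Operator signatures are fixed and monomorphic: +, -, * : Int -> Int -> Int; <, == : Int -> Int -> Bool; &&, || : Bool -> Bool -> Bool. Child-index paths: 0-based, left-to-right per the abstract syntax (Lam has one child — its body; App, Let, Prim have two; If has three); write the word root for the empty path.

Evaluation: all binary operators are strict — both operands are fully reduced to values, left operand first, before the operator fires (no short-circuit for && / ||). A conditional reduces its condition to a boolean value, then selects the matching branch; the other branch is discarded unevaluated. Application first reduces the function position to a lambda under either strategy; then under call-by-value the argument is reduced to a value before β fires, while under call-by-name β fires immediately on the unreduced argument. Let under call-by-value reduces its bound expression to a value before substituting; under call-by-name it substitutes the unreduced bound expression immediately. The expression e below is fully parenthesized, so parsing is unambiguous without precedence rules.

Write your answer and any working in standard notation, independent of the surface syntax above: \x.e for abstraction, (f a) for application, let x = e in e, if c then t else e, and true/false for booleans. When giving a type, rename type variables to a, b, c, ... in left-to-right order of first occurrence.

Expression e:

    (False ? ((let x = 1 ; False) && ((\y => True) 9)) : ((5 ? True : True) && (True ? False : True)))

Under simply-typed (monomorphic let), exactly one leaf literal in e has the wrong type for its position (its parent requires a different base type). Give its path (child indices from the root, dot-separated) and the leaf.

Trace:
  unify Bool ~ Bool
let x : Int
  unify Bool ~ Bool
\y._ : a -> Bool
  unify a -> Bool ~ Int -> b
  unify a ~ Int
  unify Bool ~ b
_ _ : Bool
  unify Bool ~ Bool
  unify Int ~ Bool
  FAIL: mismatch Int ~ Bool

Answer: 2.0.0 : 5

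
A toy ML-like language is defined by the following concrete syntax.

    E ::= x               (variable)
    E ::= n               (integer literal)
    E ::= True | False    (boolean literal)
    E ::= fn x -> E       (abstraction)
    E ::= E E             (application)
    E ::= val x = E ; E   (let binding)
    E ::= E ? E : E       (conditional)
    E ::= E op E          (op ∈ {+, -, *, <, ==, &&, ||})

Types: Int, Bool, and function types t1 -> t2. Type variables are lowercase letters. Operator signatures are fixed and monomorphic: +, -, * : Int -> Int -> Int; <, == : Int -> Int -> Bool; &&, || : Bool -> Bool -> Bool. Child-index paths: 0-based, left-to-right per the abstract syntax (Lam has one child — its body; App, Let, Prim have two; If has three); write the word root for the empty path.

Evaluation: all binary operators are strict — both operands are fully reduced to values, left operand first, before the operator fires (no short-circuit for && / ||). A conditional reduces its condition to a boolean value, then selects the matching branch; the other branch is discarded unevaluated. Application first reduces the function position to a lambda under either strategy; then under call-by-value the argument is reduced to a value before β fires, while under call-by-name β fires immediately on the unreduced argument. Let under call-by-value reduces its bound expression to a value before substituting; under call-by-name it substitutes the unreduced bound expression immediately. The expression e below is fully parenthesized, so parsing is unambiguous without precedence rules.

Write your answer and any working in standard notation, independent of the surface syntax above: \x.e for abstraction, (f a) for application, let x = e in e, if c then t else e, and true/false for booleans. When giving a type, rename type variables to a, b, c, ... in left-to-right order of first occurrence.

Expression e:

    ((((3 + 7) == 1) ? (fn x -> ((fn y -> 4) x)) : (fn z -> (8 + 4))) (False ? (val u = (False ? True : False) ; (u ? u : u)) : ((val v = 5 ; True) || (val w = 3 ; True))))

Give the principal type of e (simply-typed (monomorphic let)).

Answer: Int

Derivation:
  unify Int ~ Int
  unify Int ~ Int
  unify Int ~ Int
  unify Int ~ Int
  unify Bool ~ Bool
\y._ : b -> Int
x : a
  unify b -> Int ~ a -> c
  unify b ~ a
  unify Int ~ c
_ _ : Int
\x._ : a -> Int
  unify Int ~ Int
  unify Int ~ Int
\z._ : d -> Int
  unify a -> Int ~ d -> Int
  unify a ~ d
  unify Int ~ Int
  unify Bool ~ Bool
  unify Bool ~ Bool
  unify Bool ~ Bool
let u : Bool
u : Bool
  unify Bool ~ Bool
u : Bool
u : Bool
  unify Bool ~ Bool
let v : Int
  unify Bool ~ Bool
let w : Int
  unify Bool ~ Bool
  unify Bool ~ Bool
  unify d -> Int ~ Bool -> e
  unify d ~ Bool
  unify Int ~ e
_ _ : Int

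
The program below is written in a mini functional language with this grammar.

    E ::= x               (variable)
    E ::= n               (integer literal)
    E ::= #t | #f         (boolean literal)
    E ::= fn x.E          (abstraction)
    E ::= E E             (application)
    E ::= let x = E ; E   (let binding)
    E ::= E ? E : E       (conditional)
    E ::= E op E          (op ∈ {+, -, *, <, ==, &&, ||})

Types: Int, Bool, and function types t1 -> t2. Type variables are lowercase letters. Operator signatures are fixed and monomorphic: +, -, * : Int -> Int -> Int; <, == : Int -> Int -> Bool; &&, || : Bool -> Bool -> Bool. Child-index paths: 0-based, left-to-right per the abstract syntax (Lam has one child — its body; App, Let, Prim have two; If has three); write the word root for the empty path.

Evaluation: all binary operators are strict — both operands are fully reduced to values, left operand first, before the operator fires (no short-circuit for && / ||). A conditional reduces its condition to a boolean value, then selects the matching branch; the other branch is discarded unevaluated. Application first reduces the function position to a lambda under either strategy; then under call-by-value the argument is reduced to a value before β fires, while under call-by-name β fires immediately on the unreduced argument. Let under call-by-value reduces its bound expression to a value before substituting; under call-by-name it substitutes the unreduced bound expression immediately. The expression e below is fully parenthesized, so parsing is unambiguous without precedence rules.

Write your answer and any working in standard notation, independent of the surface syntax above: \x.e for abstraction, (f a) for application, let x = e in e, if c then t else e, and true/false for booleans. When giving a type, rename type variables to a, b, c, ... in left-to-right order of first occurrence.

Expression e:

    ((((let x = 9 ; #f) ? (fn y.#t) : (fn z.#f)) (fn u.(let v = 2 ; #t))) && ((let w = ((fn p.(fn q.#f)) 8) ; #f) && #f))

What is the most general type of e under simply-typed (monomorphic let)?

Derivation:
let x : Int
  unify Bool ~ Bool
\y._ : a -> Bool
\z._ : b -> Bool
  unify a -> Bool ~ b -> Bool
  unify a ~ b
  unify Bool ~ Bool
let v : Int
\u._ : c -> Bool
  unify b -> Bool ~ (c -> Bool) -> d
  unify b ~ c -> Bool
  unify Bool ~ d
_ _ : Bool
  unify Bool ~ Bool
\q._ : f -> Bool
\p._ : e -> f -> Bool
  unify e -> f -> Bool ~ Int -> g
  unify e ~ Int
  unify f -> Bool ~ g
_ _ : f -> Bool
let w : f -> Bool
  unify Bool ~ Bool
  unify Bool ~ Bool
  unify Bool ~ Bool

Answer: Bool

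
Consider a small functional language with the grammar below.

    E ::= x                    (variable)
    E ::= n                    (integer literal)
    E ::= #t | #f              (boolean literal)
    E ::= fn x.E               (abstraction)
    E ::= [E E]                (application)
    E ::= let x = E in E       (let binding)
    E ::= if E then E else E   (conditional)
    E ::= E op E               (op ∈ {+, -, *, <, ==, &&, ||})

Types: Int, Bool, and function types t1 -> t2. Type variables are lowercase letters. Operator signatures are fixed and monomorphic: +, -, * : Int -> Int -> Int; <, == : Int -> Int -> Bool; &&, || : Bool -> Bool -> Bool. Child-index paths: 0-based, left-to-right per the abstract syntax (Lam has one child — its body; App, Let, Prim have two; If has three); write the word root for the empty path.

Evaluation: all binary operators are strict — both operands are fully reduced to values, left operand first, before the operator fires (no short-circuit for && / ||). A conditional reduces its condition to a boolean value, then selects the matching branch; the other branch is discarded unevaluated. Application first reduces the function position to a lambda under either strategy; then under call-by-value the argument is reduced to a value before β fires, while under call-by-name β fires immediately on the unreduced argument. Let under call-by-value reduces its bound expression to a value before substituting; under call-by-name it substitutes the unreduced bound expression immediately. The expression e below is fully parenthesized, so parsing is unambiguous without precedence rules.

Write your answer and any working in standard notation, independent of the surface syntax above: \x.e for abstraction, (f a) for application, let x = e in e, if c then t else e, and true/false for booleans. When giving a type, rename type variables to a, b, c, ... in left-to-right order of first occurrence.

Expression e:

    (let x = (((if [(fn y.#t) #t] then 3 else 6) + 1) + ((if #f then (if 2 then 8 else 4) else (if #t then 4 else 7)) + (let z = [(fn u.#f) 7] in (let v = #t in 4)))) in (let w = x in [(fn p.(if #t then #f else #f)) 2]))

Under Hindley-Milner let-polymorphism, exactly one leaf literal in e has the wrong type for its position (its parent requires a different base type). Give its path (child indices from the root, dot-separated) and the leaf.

Trace:
\y._ : a -> Bool
  unify a -> Bool ~ Bool -> b
  unify a ~ Bool
  unify Bool ~ b
_ _ : Bool
  unify Bool ~ Bool
  unify Int ~ Int
  unify Int ~ Int
  unify Int ~ Int
  unify Int ~ Int
  unify Bool ~ Bool
  unify Int ~ Bool
  FAIL: mismatch Int ~ Bool

Answer: 0.1.0.1.0 : 2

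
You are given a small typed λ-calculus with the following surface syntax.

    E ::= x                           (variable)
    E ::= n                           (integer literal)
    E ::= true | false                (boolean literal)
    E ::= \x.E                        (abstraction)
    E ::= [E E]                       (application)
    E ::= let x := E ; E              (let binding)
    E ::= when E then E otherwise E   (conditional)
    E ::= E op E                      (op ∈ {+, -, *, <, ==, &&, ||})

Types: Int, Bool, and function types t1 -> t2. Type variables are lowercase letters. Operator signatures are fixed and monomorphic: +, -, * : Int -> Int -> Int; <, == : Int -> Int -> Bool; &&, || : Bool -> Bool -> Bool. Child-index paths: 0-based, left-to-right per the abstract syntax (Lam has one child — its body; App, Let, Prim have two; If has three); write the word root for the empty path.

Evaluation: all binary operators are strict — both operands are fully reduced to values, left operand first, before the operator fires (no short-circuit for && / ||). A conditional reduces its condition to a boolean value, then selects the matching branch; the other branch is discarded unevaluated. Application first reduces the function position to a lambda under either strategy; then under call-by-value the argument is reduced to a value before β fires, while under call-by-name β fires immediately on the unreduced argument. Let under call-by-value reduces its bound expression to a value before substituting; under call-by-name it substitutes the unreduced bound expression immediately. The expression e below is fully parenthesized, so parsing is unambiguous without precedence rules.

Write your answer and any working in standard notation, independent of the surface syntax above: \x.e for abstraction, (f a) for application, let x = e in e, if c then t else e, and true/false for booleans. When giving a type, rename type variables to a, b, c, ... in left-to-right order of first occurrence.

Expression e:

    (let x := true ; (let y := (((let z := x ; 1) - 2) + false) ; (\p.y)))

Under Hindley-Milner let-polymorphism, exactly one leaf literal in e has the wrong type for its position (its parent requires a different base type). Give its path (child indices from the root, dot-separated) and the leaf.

Answer: 1.0.1 : false

Working:
let x : Bool
x : Bool
let z : Bool
  unify Int ~ Int
  unify Int ~ Int
  unify Int ~ Int
  unify Bool ~ Int
  FAIL: mismatch Bool ~ Int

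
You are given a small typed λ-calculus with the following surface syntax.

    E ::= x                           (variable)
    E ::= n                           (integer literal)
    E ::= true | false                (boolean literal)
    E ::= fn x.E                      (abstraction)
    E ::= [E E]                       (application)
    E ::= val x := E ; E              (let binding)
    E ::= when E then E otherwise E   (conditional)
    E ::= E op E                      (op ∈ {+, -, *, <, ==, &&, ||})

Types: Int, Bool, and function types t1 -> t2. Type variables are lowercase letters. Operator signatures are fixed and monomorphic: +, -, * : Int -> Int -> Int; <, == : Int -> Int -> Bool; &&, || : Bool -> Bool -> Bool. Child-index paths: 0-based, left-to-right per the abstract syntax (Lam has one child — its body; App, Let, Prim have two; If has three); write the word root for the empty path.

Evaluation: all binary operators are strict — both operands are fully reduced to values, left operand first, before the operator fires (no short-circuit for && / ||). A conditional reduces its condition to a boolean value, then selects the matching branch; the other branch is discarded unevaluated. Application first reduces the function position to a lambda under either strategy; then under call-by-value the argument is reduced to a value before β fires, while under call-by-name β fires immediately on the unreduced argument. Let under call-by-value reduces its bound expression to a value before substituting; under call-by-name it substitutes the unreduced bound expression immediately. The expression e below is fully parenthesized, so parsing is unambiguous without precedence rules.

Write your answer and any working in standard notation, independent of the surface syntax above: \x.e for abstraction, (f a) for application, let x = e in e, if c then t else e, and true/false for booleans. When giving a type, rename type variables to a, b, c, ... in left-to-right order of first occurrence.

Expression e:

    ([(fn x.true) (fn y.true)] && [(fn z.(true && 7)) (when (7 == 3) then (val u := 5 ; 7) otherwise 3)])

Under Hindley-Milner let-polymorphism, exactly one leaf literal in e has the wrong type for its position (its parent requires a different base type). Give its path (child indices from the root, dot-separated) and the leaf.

Answer: 1.0.0.1 : 7

Derivation:
\x._ : a -> Bool
\y._ : b -> Bool
  unify a -> Bool ~ (b -> Bool) -> c
  unify a ~ b -> Bool
  unify Bool ~ c
_ _ : Bool
  unify Bool ~ Bool
  unify Bool ~ Bool
  unify Int ~ Bool
  FAIL: mismatch Int ~ Bool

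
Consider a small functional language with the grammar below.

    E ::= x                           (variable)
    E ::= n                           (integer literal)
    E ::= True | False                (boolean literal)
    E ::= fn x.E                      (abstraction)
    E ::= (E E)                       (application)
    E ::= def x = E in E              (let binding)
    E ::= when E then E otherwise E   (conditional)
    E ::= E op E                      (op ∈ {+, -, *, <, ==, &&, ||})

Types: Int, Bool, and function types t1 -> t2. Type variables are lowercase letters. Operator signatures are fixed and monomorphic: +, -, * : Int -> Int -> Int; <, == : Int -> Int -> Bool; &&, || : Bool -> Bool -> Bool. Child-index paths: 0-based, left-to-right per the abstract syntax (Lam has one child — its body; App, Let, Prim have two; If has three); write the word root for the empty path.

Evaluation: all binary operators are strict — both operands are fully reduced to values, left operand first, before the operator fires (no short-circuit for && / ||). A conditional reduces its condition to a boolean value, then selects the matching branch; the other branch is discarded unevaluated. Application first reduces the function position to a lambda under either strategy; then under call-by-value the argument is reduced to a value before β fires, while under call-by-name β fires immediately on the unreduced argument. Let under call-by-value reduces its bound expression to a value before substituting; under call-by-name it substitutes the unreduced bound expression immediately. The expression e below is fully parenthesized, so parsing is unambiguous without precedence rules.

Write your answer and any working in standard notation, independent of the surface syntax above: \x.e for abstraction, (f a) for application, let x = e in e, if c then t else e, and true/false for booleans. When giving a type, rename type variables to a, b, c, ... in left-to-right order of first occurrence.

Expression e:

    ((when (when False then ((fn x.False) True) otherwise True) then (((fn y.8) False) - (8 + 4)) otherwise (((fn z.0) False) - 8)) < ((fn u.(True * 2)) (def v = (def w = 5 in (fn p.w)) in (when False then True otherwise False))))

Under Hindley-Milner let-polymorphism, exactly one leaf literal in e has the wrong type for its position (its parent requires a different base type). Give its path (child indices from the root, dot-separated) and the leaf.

Derivation:
  unify Bool ~ Bool
\x._ : a -> Bool
  unify a -> Bool ~ Bool -> b
  unify a ~ Bool
  unify Bool ~ b
_ _ : Bool
  unify Bool ~ Bool
  unify Bool ~ Bool
\y._ : c -> Int
  unify c -> Int ~ Bool -> d
  unify c ~ Bool
  unify Int ~ d
_ _ : Int
  unify Int ~ Int
  unify Int ~ Int
  unify Int ~ Int
  unify Int ~ Int
\z._ : e -> Int
  unify e -> Int ~ Bool -> f
  unify e ~ Bool
  unify Int ~ f
_ _ : Int
  unify Int ~ Int
  unify Int ~ Int
  unify Int ~ Int
  unify Int ~ Int
  unify Bool ~ Int
  FAIL: mismatch Bool ~ Int

Answer: 1.0.0.0 : true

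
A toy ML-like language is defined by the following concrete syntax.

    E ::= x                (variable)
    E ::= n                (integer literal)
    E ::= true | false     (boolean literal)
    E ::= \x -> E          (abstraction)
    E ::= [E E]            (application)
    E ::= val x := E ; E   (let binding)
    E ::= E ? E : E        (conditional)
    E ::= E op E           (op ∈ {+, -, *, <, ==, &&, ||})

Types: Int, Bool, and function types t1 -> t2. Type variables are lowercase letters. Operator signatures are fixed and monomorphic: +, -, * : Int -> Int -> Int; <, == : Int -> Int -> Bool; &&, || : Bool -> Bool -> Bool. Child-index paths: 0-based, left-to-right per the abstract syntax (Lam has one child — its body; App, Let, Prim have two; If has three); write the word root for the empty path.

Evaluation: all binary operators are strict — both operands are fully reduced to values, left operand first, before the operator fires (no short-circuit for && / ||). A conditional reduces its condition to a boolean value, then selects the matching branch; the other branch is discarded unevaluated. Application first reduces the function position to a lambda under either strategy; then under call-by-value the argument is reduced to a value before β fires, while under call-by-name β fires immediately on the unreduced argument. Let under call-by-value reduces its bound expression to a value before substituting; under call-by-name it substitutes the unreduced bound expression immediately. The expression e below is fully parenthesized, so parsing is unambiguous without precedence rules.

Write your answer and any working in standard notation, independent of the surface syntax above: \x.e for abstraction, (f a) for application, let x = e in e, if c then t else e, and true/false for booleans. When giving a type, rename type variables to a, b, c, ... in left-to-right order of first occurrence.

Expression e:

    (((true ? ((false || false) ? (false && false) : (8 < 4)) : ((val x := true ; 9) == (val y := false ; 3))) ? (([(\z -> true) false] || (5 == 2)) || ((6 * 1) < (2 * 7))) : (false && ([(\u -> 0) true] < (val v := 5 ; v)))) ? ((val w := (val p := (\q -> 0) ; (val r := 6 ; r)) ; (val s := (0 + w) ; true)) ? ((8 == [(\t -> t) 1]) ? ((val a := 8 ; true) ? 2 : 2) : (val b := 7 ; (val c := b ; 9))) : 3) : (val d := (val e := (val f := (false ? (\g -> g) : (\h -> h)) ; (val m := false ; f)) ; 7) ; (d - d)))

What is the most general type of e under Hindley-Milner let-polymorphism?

Derivation:
  unify Bool ~ Bool
  unify Bool ~ Bool
  unify Bool ~ Bool
  unify Bool ~ Bool
  unify Bool ~ Bool
  unify Bool ~ Bool
  unify Int ~ Int
  unify Int ~ Int
  unify Bool ~ Bool
let x : Bool
  unify Int ~ Int
let y : Bool
  unify Int ~ Int
  unify Bool ~ Bool
  unify Bool ~ Bool
\z._ : a -> Bool
  unify a -> Bool ~ Bool -> b
  unify a ~ Bool
  unify Bool ~ b
_ _ : Bool
  unify Bool ~ Bool
  unify Int ~ Int
  unify Int ~ Int
  unify Bool ~ Bool
  unify Bool ~ Bool
  unify Int ~ Int
  unify Int ~ Int
  unify Int ~ Int
  unify Int ~ Int
  unify Int ~ Int
  unify Int ~ Int
  unify Bool ~ Bool
  unify Bool ~ Bool
\u._ : c -> Int
  unify c -> Int ~ Bool -> d
  unify c ~ Bool
  unify Int ~ d
_ _ : Int
  unify Int ~ Int
let v : Int
v : Int
  unify Int ~ Int
  unify Bool ~ Bool
  unify Bool ~ Bool
  unify Bool ~ Bool
\q._ : e -> Int
let p : forall. e -> Int
let r : Int
r : Int
let w : Int
  unify Int ~ Int
w : Int
  unify Int ~ Int
let s : Int
  unify Bool ~ Bool
  unify Int ~ Int
t : f
\t._ : f -> f
  unify f -> f ~ Int -> g
  unify f ~ Int
  unify Int ~ g
_ _ : Int
  unify Int ~ Int
  unify Bool ~ Bool
let a : Int
  unify Bool ~ Bool
  unify Int ~ Int
let b : Int
b : Int
let c : Int
  unify Int ~ Int
  unify Int ~ Int
  unify Bool ~ Bool
g : h
\g._ : h -> h
h : i
\h._ : i -> i
  unify h -> h ~ i -> i
  unify h ~ i
  unify i ~ i
let f : forall. i -> i
let m : Bool
f : j -> j
let e : forall. j -> j
let d : Int
d : Int
  unify Int ~ Int
d : Int
  unify Int ~ Int
  unify Int ~ Int

Answer: Int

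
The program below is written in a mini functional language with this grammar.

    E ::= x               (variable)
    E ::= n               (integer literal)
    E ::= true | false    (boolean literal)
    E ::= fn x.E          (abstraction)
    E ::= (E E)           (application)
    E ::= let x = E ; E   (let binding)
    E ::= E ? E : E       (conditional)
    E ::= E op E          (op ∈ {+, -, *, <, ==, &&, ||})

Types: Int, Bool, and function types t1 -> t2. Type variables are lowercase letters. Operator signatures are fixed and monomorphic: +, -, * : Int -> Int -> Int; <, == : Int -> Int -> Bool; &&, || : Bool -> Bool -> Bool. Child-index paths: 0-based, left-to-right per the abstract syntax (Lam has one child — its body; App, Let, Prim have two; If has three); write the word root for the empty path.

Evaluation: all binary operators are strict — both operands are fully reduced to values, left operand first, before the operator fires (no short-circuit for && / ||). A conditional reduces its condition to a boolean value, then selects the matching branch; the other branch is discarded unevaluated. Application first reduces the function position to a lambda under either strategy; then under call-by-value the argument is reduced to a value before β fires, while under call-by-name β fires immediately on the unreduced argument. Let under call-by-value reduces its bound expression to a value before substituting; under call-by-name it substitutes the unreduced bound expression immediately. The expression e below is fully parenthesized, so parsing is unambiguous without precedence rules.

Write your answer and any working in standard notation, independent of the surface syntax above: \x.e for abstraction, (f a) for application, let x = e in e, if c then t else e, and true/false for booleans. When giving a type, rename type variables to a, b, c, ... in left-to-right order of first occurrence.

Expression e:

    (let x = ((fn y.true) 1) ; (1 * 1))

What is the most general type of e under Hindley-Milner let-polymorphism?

Answer: Int

Trace:
\y._ : a -> Bool
  unify a -> Bool ~ Int -> b
  unify a ~ Int
  unify Bool ~ b
_ _ : Bool
let x : Bool
  unify Int ~ Int
  unify Int ~ Int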